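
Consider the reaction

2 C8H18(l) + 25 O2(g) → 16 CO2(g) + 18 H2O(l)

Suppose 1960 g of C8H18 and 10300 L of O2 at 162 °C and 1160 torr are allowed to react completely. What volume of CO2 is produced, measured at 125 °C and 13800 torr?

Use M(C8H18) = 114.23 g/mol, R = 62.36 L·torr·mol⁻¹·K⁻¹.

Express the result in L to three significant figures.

n(C8H18) = 1960 / 114.23 = 17.16 mol
n(O2) = PV/RT = (1160 × 10300) / (62.36 × 435.15) = 440.3 mol
For 17.16 mol C8H18, stoichiometry requires (25/2) × 17.16 = 214.5 mol O2; 440.3 mol is available, so C8H18 is limiting.
n(CO2) = (16/2) × 17.16 = 137.3 mol
V(CO2) = nRT/P = 137.3 × 62.36 × 398.15 / 13800 = 247.0 L

247 L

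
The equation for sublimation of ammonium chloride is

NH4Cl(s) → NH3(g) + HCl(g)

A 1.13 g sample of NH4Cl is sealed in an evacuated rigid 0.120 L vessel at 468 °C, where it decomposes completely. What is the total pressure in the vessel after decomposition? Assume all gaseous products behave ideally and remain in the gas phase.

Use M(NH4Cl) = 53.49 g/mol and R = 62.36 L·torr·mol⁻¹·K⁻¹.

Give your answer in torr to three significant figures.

16300 torr

n(NH4Cl) = 1.13 / 53.49 = 0.02113 mol
n(gas produced) = (2/1) × 0.02113 = 0.04226 mol
P = nRT/V = 0.04226 × 62.36 × 741.15 / 0.120 = 16280 torr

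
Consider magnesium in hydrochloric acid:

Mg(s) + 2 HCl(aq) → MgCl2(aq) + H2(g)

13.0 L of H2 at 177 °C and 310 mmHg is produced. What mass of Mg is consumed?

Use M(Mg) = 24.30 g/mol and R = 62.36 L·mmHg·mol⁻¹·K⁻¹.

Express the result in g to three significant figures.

n(H2) = PV/RT = (310 × 13.0) / (62.36 × 450.15) = 0.1436 mol
n(Mg) = (1/1) × 0.1436 = 0.1436 mol
m(Mg) = 0.1436 × 24.30 = 3.489 g

3.49 g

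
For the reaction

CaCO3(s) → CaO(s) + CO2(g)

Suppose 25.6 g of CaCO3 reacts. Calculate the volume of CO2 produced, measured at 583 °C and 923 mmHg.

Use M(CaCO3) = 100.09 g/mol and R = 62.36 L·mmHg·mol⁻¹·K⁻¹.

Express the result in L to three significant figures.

14.8 L

n(CaCO3) = 25.60 / 100.09 = 0.2558 mol
n(CO2) = (1/1) × 0.2558 = 0.2558 mol
V = nRT/P = 0.2558 × 62.36 × 856.15 / 923 = 14.80 L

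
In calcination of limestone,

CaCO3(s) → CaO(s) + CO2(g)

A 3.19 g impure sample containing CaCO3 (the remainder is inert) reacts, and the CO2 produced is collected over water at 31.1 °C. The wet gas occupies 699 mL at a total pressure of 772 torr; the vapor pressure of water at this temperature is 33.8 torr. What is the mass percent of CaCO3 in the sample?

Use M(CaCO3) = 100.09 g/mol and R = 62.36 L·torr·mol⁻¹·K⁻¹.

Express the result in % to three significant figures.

85.3 %

P(CO2) = 772 − 33.8 = 738.2 torr
n(CO2) = PV/RT = (738.2 × 0.6990) / (62.36 × 304.25) = 0.02720 mol
n(CaCO3) = (1/1) × 0.02720 = 0.02720 mol
m(CaCO3) = 0.02720 × 100.09 = 2.722 g
%CaCO3 = 2.722 / 3.19 × 100 = 85.33%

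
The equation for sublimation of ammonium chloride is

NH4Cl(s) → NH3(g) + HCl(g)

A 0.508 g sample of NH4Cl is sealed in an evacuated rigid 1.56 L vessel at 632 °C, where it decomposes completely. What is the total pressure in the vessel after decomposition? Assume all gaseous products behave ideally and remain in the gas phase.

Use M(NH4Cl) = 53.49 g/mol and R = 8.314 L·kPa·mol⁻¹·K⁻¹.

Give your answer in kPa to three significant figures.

91.6 kPa

n(NH4Cl) = 0.508 / 53.49 = 0.009497 mol
n(gas produced) = (2/1) × 0.009497 = 0.01899 mol
P = nRT/V = 0.01899 × 8.314 × 905.15 / 1.56 = 91.61 kPa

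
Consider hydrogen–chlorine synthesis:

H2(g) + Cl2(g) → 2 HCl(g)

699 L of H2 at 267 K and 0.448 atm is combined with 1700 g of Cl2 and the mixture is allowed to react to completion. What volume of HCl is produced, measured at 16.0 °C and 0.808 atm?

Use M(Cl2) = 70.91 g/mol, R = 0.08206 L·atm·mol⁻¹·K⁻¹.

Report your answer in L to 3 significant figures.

839 L

n(H2) = PV/RT = (0.448 × 699) / (0.08206 × 267) = 14.29 mol
n(Cl2) = 1700 / 70.91 = 23.97 mol
For 14.29 mol H2, stoichiometry requires (1/1) × 14.29 = 14.29 mol Cl2; 23.97 mol is available, so H2 is limiting.
n(HCl) = (2/1) × 14.29 = 28.58 mol
V(HCl) = nRT/P = 28.58 × 0.08206 × 289.15 / 0.808 = 839.3 L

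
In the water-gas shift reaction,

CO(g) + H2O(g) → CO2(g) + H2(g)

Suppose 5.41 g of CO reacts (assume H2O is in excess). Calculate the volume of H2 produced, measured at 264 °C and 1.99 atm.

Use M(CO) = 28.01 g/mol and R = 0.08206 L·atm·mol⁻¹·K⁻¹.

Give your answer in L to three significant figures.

n(CO) = 5.410 / 28.01 = 0.1931 mol
n(H2) = (1/1) × 0.1931 = 0.1931 mol
V = nRT/P = 0.1931 × 0.08206 × 537.15 / 1.99 = 4.277 L

4.28 L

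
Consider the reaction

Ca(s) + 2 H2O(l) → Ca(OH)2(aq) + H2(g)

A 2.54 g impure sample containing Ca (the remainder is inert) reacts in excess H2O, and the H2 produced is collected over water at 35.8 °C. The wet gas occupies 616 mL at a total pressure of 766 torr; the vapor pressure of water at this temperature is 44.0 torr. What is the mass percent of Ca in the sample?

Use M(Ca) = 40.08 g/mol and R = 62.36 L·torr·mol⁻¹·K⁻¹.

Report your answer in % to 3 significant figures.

P(H2) = 766 − 44.0 = 722.0 torr
n(H2) = PV/RT = (722.0 × 0.6160) / (62.36 × 308.95) = 0.02308 mol
n(Ca) = (1/1) × 0.02308 = 0.02308 mol
m(Ca) = 0.02308 × 40.08 = 0.9250 g
%Ca = 0.9250 / 2.54 × 100 = 36.42%

36.4 %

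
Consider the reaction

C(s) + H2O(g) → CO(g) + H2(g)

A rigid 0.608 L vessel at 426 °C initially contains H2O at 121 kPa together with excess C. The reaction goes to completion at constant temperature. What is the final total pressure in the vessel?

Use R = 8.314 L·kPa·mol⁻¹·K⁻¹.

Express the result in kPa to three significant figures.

242 kPa

Since T and V are fixed, P_final/P_initial = n_final/n_initial = 2/1.
P_final = (2/1) × 121 = 242.0 kPa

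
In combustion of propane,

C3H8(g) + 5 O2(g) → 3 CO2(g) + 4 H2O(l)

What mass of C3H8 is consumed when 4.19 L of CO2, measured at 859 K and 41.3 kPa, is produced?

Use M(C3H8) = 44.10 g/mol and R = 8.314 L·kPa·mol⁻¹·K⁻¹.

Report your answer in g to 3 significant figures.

0.356 g

n(CO2) = PV/RT = (41.3 × 4.19) / (8.314 × 859) = 0.02423 mol
n(C3H8) = (1/3) × 0.02423 = 0.008077 mol
m(C3H8) = 0.008077 × 44.10 = 0.3562 g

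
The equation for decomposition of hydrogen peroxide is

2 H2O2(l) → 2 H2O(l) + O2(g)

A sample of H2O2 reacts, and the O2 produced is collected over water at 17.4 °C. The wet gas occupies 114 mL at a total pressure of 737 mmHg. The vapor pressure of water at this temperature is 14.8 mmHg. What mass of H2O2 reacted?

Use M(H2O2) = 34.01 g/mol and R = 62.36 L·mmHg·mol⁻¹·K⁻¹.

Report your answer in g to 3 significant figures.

0.309 g

P(O2) = 737 − 14.8 = 722.2 mmHg
n(O2) = PV/RT = (722.2 × 0.1140) / (62.36 × 290.55) = 0.004544 mol
n(H2O2) = (2/1) × 0.004544 = 0.009088 mol
m(H2O2) = 0.009088 × 34.01 = 0.3091 g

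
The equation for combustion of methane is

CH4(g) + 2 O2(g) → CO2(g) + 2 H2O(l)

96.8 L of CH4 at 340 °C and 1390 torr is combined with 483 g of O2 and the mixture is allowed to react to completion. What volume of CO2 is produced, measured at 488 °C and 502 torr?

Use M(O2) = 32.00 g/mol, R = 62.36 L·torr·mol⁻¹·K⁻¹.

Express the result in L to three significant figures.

n(CH4) = PV/RT = (1390 × 96.8) / (62.36 × 613.15) = 3.519 mol
n(O2) = 483 / 32.00 = 15.09 mol
For 3.519 mol CH4, stoichiometry requires (2/1) × 3.519 = 7.038 mol O2; 15.09 mol is available, so CH4 is limiting.
n(CO2) = (1/1) × 3.519 = 3.519 mol
V(CO2) = nRT/P = 3.519 × 62.36 × 761.15 / 502 = 332.7 L

333 L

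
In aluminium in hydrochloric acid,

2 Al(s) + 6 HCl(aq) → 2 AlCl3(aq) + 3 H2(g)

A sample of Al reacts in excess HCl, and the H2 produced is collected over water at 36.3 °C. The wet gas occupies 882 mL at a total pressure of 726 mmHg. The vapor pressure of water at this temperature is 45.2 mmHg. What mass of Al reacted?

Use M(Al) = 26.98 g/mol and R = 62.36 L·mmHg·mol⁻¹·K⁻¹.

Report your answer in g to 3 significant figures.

P(H2) = 726 − 45.2 = 680.8 mmHg
n(H2) = PV/RT = (680.8 × 0.8820) / (62.36 × 309.45) = 0.03112 mol
n(Al) = (2/3) × 0.03112 = 0.02075 mol
m(Al) = 0.02075 × 26.98 = 0.5598 g

0.560 g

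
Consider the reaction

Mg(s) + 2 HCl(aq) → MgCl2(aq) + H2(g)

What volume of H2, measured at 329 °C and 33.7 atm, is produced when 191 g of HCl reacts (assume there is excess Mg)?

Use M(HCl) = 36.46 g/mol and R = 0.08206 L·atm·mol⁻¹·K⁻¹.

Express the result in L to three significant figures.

n(HCl) = 191.0 / 36.46 = 5.239 mol
n(H2) = (1/2) × 5.239 = 2.619 mol
V = nRT/P = 2.619 × 0.08206 × 602.15 / 33.7 = 3.840 L

3.84 L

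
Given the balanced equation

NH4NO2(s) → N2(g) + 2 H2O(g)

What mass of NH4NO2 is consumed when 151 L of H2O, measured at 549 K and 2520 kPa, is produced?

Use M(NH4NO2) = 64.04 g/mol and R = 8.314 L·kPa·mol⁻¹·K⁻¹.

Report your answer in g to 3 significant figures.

n(H2O) = PV/RT = (2520 × 151) / (8.314 × 549) = 83.37 mol
n(NH4NO2) = (1/2) × 83.37 = 41.69 mol
m(NH4NO2) = 41.69 × 64.04 = 2670 g

2670 g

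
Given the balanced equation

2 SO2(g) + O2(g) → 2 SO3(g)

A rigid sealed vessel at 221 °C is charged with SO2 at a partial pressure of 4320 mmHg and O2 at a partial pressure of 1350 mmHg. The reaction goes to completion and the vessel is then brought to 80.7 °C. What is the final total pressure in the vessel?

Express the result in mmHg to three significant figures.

With V and T fixed, P_i ∝ n_i, so the mole ratios apply directly to partial pressures at 221 °C.
P(O2) required for 4320 mmHg of SO2 = (1/2) × 4320 = 2160 mmHg; available 1350 mmHg, so O2 is limiting.
P(SO2) remaining = 4320 − (2/1) × 1350 = 1620 mmHg
P(gaseous products) = (2)/1 × 1350 = 2700 mmHg
P_total at 221 °C = 1620 + 2700 = 4320 mmHg
Scaling to 80.7 °C: P = 4320 × 353.85/494.15 = 3093 mmHg

3090 mmHg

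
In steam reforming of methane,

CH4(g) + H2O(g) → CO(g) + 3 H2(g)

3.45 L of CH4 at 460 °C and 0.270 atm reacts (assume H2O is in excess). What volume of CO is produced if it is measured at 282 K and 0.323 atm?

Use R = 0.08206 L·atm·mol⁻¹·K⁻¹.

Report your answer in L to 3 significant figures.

1.11 L

n(CH4) = PV/RT = (0.270 × 3.45) / (0.08206 × 733.15) = 0.01548 mol
n(CO) = (1/1) × 0.01548 = 0.01548 mol
V = nRT/P = 0.01548 × 0.08206 × 282 / 0.323 = 1.109 L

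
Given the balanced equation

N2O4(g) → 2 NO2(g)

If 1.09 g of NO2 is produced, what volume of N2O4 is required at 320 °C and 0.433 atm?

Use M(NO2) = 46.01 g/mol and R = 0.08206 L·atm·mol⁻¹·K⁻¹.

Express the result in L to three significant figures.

n(NO2) = 1.090 / 46.01 = 0.02369 mol
n(N2O4) = (1/2) × 0.02369 = 0.01184 mol
V = nRT/P = 0.01184 × 0.08206 × 593.15 / 0.433 = 1.331 L

1.33 L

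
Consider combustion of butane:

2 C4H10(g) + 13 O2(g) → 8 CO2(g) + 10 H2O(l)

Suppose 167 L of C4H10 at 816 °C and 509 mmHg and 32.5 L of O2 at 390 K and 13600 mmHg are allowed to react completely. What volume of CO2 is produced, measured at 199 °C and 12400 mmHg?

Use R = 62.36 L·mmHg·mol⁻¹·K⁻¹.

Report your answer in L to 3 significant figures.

n(C4H10) = PV/RT = (509 × 167) / (62.36 × 1089.15) = 1.252 mol
n(O2) = PV/RT = (13600 × 32.5) / (62.36 × 390) = 18.17 mol
For 1.252 mol C4H10, stoichiometry requires (13/2) × 1.252 = 8.138 mol O2; 18.17 mol is available, so C4H10 is limiting.
n(CO2) = (8/2) × 1.252 = 5.008 mol
V(CO2) = nRT/P = 5.008 × 62.36 × 472.15 / 12400 = 11.89 L

11.9 L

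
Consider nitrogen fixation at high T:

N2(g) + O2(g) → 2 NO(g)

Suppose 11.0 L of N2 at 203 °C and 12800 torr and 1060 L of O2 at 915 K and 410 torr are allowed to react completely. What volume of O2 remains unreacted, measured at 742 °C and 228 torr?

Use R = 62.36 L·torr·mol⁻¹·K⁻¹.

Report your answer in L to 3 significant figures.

798 L

n(N2) = PV/RT = (12800 × 11.0) / (62.36 × 476.15) = 4.742 mol
n(O2) = PV/RT = (410 × 1060) / (62.36 × 915) = 7.617 mol
For 4.742 mol N2, stoichiometry requires (1/1) × 4.742 = 4.742 mol O2; 7.617 mol is available, so N2 is limiting.
n(O2) consumed = (1/1) × 4.742 = 4.742 mol; remaining = 7.617 − 4.742 = 2.875 mol
V(O2) = nRT/P = 2.875 × 62.36 × 1015.15 / 228 = 798.3 L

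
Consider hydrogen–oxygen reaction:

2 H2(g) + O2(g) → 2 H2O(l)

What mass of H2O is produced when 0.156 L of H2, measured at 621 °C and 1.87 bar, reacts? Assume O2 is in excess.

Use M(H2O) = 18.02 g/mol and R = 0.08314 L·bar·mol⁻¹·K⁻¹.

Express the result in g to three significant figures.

0.0707 g

n(H2) = PV/RT = (1.87 × 0.156) / (0.08314 × 894.15) = 0.003924 mol
n(H2O) = (2/2) × 0.003924 = 0.003924 mol
m(H2O) = 0.003924 × 18.02 = 0.07071 g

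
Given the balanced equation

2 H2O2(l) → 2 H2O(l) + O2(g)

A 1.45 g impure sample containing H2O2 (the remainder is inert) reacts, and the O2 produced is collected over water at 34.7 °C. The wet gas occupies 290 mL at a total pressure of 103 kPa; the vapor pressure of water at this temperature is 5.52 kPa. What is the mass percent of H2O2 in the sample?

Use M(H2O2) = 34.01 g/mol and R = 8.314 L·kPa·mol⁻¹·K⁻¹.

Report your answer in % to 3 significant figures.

51.8 %

P(O2) = 103 − 5.52 = 97.48 kPa
n(O2) = PV/RT = (97.48 × 0.2900) / (8.314 × 307.85) = 0.01104 mol
n(H2O2) = (2/1) × 0.01104 = 0.02208 mol
m(H2O2) = 0.02208 × 34.01 = 0.7509 g
%H2O2 = 0.7509 / 1.45 × 100 = 51.79%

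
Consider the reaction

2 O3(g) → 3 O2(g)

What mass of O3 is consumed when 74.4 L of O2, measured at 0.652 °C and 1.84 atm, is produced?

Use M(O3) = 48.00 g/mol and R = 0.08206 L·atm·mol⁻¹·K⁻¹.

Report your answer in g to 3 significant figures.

195 g

n(O2) = PV/RT = (1.84 × 74.4) / (0.08206 × 273.802) = 6.093 mol
n(O3) = (2/3) × 6.093 = 4.062 mol
m(O3) = 4.062 × 48.00 = 195.0 g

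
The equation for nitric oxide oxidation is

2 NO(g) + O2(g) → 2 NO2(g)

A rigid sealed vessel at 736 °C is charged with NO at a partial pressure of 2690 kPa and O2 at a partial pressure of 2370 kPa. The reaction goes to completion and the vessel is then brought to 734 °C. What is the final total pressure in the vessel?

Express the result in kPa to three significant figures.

3710 kPa

With V and T fixed, P_i ∝ n_i, so the mole ratios apply directly to partial pressures at 736 °C.
P(O2) required for 2690 kPa of NO = (1/2) × 2690 = 1345 kPa; available 2370 kPa, so NO is limiting.
P(O2) remaining = 2370 − (1/2) × 2690 = 1025 kPa
P(gaseous products) = (2)/2 × 2690 = 2690 kPa
P_total at 736 °C = 1025 + 2690 = 3715 kPa
Scaling to 734 °C: P = 3715 × 1007.15/1009.15 = 3708 kPa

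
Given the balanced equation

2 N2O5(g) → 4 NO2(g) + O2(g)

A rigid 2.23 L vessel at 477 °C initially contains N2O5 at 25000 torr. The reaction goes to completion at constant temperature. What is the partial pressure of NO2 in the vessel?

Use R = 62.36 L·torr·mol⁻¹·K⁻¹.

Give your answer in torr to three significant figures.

50000 torr

n(N2O5)₀ = PV/RT = (25000 × 2.23) / (62.36 × 750.15) = 1.192 mol
n(NO2) = (4/2) × 1.192 = 2.384 mol
P(NO2) = nRT/V = 2.384 × 62.36 × 750.15 / 2.23 = 50010 torr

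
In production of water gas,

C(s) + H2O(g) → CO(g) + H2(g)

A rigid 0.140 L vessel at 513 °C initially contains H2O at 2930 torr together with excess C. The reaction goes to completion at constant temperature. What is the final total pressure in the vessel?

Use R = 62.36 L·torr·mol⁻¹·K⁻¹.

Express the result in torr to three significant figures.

Rigid vessel, constant T ⇒ P scales with total gas moles (1 → 2).
P_final = (2/1) × 2930 = 5860 torr

5860 torr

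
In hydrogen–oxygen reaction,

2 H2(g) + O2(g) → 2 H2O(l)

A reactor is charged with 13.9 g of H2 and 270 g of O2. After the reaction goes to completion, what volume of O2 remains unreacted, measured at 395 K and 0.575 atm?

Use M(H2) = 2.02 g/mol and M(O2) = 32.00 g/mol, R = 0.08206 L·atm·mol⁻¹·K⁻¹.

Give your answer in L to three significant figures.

282 L

n(H2) = 13.9 / 2.02 = 6.881 mol
n(O2) = 270 / 32.00 = 8.438 mol
For 6.881 mol H2, stoichiometry requires (1/2) × 6.881 = 3.441 mol O2; 8.438 mol is available, so H2 is limiting.
n(O2) consumed = (1/2) × 6.881 = 3.441 mol; remaining = 8.438 − 3.441 = 4.997 mol
V(O2) = nRT/P = 4.997 × 0.08206 × 395 / 0.575 = 281.7 L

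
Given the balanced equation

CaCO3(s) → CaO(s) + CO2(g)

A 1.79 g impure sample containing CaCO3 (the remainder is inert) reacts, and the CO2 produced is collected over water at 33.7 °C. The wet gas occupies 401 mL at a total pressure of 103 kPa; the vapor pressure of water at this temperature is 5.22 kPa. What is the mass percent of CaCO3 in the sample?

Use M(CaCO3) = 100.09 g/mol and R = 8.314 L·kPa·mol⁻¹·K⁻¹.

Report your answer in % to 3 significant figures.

85.9 %

P(CO2) = 103 − 5.22 = 97.78 kPa
n(CO2) = PV/RT = (97.78 × 0.4010) / (8.314 × 306.85) = 0.01537 mol
n(CaCO3) = (1/1) × 0.01537 = 0.01537 mol
m(CaCO3) = 0.01537 × 100.09 = 1.538 g
%CaCO3 = 1.538 / 1.79 × 100 = 85.92%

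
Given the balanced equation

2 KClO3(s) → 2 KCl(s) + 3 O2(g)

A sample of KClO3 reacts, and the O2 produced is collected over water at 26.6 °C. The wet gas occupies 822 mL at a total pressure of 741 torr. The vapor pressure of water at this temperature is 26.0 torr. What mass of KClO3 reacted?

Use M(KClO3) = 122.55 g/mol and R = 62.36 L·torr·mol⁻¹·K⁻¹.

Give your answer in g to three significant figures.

2.57 g

P(O2) = 741 − 26.0 = 715.0 torr
n(O2) = PV/RT = (715.0 × 0.8220) / (62.36 × 299.75) = 0.03144 mol
n(KClO3) = (2/3) × 0.03144 = 0.02096 mol
m(KClO3) = 0.02096 × 122.55 = 2.569 g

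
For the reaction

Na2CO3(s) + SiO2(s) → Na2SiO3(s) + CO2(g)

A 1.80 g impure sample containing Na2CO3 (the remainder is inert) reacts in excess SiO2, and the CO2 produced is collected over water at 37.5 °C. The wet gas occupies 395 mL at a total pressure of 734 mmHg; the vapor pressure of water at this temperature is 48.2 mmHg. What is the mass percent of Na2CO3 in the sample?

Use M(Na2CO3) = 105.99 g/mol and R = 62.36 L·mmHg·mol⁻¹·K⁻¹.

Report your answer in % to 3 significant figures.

P(CO2) = 734 − 48.2 = 685.8 mmHg
n(CO2) = PV/RT = (685.8 × 0.3950) / (62.36 × 310.65) = 0.01398 mol
n(Na2CO3) = (1/1) × 0.01398 = 0.01398 mol
m(Na2CO3) = 0.01398 × 105.99 = 1.482 g
%Na2CO3 = 1.482 / 1.80 × 100 = 82.33%

82.3 %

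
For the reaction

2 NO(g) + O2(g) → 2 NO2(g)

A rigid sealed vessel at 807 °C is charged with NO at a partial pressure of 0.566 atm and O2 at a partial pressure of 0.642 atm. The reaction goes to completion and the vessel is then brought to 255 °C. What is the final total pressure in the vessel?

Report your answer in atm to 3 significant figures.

At constant V, partial pressures at 807 °C are proportional to moles, so apply stoichiometry directly to pressures.
P(O2) required for 0.566 atm of NO = (1/2) × 0.566 = 0.2830 atm; available 0.642 atm, so NO is limiting.
P(O2) remaining = 0.642 − (1/2) × 0.566 = 0.3590 atm
P(gaseous products) = (2)/2 × 0.566 = 0.5660 atm
P_total at 807 °C = 0.3590 + 0.5660 = 0.9250 atm
Scaling to 255 °C: P = 0.9250 × 528.15/1080.15 = 0.4523 atm

0.452 atm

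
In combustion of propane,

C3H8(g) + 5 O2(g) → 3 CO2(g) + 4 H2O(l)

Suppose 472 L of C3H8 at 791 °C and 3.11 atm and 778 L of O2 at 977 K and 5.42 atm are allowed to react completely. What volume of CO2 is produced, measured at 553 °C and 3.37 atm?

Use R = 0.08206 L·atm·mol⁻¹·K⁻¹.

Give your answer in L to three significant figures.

n(C3H8) = PV/RT = (3.11 × 472) / (0.08206 × 1064.15) = 16.81 mol
n(O2) = PV/RT = (5.42 × 778) / (0.08206 × 977) = 52.60 mol
For 16.81 mol C3H8, stoichiometry requires (5/1) × 16.81 = 84.05 mol O2; 52.60 mol is available, so O2 is limiting.
n(CO2) = (3/5) × 52.60 = 31.56 mol
V(CO2) = nRT/P = 31.56 × 0.08206 × 826.15 / 3.37 = 634.9 L

635 L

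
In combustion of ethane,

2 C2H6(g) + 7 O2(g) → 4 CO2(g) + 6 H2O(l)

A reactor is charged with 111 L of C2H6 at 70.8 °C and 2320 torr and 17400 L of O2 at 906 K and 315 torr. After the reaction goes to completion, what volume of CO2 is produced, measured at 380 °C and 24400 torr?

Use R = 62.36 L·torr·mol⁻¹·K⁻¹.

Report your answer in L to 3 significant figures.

n(C2H6) = PV/RT = (2320 × 111) / (62.36 × 343.95) = 12.01 mol
n(O2) = PV/RT = (315 × 17400) / (62.36 × 906) = 97.01 mol
For 12.01 mol C2H6, stoichiometry requires (7/2) × 12.01 = 42.03 mol O2; 97.01 mol is available, so C2H6 is limiting.
n(CO2) = (4/2) × 12.01 = 24.02 mol
V(CO2) = nRT/P = 24.02 × 62.36 × 653.15 / 24400 = 40.10 L

40.1 L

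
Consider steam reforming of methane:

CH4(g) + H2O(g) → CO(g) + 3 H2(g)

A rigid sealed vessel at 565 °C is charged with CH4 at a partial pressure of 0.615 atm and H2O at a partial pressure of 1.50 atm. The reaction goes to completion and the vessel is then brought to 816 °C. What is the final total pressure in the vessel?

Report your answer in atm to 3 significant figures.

4.35 atm

With V and T fixed, P_i ∝ n_i, so the mole ratios apply directly to partial pressures at 565 °C.
P(H2O) required for 0.615 atm of CH4 = (1/1) × 0.615 = 0.6150 atm; available 1.50 atm, so CH4 is limiting.
P(H2O) remaining = 1.50 − (1/1) × 0.615 = 0.8850 atm
P(gaseous products) = (1+3)/1 × 0.615 = 2.460 atm
P_total at 565 °C = 0.8850 + 2.460 = 3.345 atm
Scaling to 816 °C: P = 3.345 × 1089.15/838.15 = 4.347 atm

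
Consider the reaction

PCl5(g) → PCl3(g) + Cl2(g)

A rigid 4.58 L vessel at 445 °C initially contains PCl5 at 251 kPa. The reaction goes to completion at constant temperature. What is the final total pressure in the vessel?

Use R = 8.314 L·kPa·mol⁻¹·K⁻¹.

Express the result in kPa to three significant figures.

At constant T and V, P ∝ n(gas): 1 mol gas → 2 mol gas.
P_final = (2/1) × 251 = 502.0 kPa

502 kPa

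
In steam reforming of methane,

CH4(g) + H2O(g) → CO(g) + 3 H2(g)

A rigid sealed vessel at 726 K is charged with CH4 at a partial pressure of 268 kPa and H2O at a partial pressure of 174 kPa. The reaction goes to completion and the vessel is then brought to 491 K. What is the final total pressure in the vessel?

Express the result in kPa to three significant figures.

Because the vessel is rigid and T is held at 726 K, work the stoichiometry in partial pressures (P_i = n_iRT/V).
P(H2O) required for 268 kPa of CH4 = (1/1) × 268 = 268.0 kPa; available 174 kPa, so H2O is limiting.
P(CH4) remaining = 268 − (1/1) × 174 = 94.00 kPa
P(gaseous products) = (1+3)/1 × 174 = 696.0 kPa
P_total at 726 K = 94.00 + 696.0 = 790.0 kPa
Scaling to 491 K: P = 790.0 × 491/726 = 534.3 kPa

534 kPa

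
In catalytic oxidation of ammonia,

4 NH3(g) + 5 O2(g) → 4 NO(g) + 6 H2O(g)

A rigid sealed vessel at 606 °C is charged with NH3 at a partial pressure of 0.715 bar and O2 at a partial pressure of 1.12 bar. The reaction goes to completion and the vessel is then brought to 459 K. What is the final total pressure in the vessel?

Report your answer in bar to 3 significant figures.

At constant V, partial pressures at 606 °C are proportional to moles, so apply stoichiometry directly to pressures.
P(O2) required for 0.715 bar of NH3 = (5/4) × 0.715 = 0.8937 bar; available 1.12 bar, so NH3 is limiting.
P(O2) remaining = 1.12 − (5/4) × 0.715 = 0.2263 bar
P(gaseous products) = (4+6)/4 × 0.715 = 1.787 bar
P_total at 606 °C = 0.2263 + 1.787 = 2.013 bar
Scaling to 459 K: P = 2.013 × 459/879.15 = 1.051 bar

1.05 bar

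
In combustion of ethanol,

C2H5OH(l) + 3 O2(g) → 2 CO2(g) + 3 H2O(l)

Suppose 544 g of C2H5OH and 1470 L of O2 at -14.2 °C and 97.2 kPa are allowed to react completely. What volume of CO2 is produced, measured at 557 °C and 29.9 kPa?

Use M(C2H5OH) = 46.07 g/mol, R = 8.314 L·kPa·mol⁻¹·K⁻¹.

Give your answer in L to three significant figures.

n(C2H5OH) = 544 / 46.07 = 11.81 mol
n(O2) = PV/RT = (97.2 × 1470) / (8.314 × 258.95) = 66.37 mol
For 11.81 mol C2H5OH, stoichiometry requires (3/1) × 11.81 = 35.43 mol O2; 66.37 mol is available, so C2H5OH is limiting.
n(CO2) = (2/1) × 11.81 = 23.62 mol
V(CO2) = nRT/P = 23.62 × 8.314 × 830.15 / 29.9 = 5452 L

5450 L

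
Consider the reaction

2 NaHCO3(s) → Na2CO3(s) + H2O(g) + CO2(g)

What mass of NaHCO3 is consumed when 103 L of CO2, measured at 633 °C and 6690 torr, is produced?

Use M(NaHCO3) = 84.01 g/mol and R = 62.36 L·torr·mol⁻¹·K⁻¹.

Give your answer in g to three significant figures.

n(CO2) = PV/RT = (6690 × 103) / (62.36 × 906.15) = 12.19 mol
n(NaHCO3) = (2/1) × 12.19 = 24.38 mol
m(NaHCO3) = 24.38 × 84.01 = 2048 g

2050 g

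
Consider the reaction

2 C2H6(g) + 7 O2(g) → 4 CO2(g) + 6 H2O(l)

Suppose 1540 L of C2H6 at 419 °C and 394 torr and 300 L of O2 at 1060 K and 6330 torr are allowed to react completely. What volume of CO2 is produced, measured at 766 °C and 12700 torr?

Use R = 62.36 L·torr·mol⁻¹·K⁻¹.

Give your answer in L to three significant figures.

n(C2H6) = PV/RT = (394 × 1540) / (62.36 × 692.15) = 14.06 mol
n(O2) = PV/RT = (6330 × 300) / (62.36 × 1060) = 28.73 mol
For 14.06 mol C2H6, stoichiometry requires (7/2) × 14.06 = 49.21 mol O2; 28.73 mol is available, so O2 is limiting.
n(CO2) = (4/7) × 28.73 = 16.42 mol
V(CO2) = nRT/P = 16.42 × 62.36 × 1039.15 / 12700 = 83.78 L

83.8 L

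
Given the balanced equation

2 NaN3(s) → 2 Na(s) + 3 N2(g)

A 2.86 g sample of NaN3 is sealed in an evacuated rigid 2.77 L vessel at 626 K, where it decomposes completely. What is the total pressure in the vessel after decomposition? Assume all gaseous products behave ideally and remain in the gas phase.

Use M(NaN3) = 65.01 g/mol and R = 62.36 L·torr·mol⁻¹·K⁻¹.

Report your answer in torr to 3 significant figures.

930 torr

n(NaN3) = 2.86 / 65.01 = 0.04399 mol
n(gas produced) = (3/2) × 0.04399 = 0.06599 mol
P = nRT/V = 0.06599 × 62.36 × 626 / 2.77 = 930.0 torr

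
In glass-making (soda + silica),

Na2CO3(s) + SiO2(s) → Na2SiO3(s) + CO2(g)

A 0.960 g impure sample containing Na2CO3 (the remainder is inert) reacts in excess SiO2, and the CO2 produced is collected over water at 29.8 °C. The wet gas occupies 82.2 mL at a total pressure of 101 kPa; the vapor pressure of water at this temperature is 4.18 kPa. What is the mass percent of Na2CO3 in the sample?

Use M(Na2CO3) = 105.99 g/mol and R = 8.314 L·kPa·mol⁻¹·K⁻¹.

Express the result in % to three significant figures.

P(CO2) = 101 − 4.18 = 96.82 kPa
n(CO2) = PV/RT = (96.82 × 0.08220) / (8.314 × 302.95) = 0.003160 mol
n(Na2CO3) = (1/1) × 0.003160 = 0.003160 mol
m(Na2CO3) = 0.003160 × 105.99 = 0.3349 g
%Na2CO3 = 0.3349 / 0.960 × 100 = 34.89%

34.9 %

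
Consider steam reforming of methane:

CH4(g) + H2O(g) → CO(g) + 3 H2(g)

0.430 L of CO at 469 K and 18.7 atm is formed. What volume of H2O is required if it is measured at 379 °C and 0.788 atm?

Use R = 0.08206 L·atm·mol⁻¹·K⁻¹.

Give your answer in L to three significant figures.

14.2 L

n(CO) = PV/RT = (18.7 × 0.430) / (0.08206 × 469) = 0.2089 mol
n(H2O) = (1/1) × 0.2089 = 0.2089 mol
V = nRT/P = 0.2089 × 0.08206 × 652.15 / 0.788 = 14.19 L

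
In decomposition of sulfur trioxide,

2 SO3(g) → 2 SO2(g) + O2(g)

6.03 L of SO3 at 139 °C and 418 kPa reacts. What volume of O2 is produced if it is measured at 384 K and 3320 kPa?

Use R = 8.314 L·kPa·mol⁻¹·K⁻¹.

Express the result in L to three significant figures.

0.354 L

n(SO3) = PV/RT = (418 × 6.03) / (8.314 × 412.15) = 0.7356 mol
n(O2) = (1/2) × 0.7356 = 0.3678 mol
V = nRT/P = 0.3678 × 8.314 × 384 / 3320 = 0.3537 L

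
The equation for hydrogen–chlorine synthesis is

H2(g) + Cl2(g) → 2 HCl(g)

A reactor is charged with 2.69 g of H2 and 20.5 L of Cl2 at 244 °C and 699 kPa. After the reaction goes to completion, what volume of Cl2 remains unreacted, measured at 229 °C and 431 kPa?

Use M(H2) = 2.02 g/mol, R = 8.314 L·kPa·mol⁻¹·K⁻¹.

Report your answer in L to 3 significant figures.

19.4 L

n(H2) = 2.69 / 2.02 = 1.332 mol
n(Cl2) = PV/RT = (699 × 20.5) / (8.314 × 517.15) = 3.333 mol
For 1.332 mol H2, stoichiometry requires (1/1) × 1.332 = 1.332 mol Cl2; 3.333 mol is available, so H2 is limiting.
n(Cl2) consumed = (1/1) × 1.332 = 1.332 mol; remaining = 3.333 − 1.332 = 2.001 mol
V(Cl2) = nRT/P = 2.001 × 8.314 × 502.15 / 431 = 19.38 L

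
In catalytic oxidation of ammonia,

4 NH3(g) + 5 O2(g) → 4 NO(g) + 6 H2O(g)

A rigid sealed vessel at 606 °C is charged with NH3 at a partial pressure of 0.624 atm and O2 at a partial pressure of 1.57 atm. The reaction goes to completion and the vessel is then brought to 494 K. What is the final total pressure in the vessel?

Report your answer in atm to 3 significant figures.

1.32 atm

Because the vessel is rigid and T is held at 606 °C, work the stoichiometry in partial pressures (P_i = n_iRT/V).
P(O2) required for 0.624 atm of NH3 = (5/4) × 0.624 = 0.7800 atm; available 1.57 atm, so NH3 is limiting.
P(O2) remaining = 1.57 − (5/4) × 0.624 = 0.7900 atm
P(gaseous products) = (4+6)/4 × 0.624 = 1.560 atm
P_total at 606 °C = 0.7900 + 1.560 = 2.350 atm
Scaling to 494 K: P = 2.350 × 494/879.15 = 1.320 atm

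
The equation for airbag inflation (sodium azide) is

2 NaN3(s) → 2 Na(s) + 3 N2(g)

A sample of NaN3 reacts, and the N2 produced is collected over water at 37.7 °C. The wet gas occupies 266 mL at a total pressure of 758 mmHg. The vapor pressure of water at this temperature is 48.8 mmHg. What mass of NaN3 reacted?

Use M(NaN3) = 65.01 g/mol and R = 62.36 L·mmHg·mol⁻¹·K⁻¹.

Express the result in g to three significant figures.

P(N2) = 758 − 48.8 = 709.2 mmHg
n(N2) = PV/RT = (709.2 × 0.2660) / (62.36 × 310.85) = 0.009732 mol
n(NaN3) = (2/3) × 0.009732 = 0.006488 mol
m(NaN3) = 0.006488 × 65.01 = 0.4218 g

0.422 g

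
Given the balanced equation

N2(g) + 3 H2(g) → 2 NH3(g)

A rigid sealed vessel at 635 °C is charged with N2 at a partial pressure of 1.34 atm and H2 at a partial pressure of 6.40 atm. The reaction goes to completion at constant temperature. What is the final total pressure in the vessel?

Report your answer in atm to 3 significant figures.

5.06 atm

At constant V, partial pressures at 635 °C are proportional to moles, so apply stoichiometry directly to pressures.
P(H2) required for 1.34 atm of N2 = (3/1) × 1.34 = 4.020 atm; available 6.40 atm, so N2 is limiting.
P(H2) remaining = 6.40 − (3/1) × 1.34 = 2.380 atm
P(gaseous products) = (2)/1 × 1.34 = 2.680 atm
P_total at 635 °C = 2.380 + 2.680 = 5.060 atm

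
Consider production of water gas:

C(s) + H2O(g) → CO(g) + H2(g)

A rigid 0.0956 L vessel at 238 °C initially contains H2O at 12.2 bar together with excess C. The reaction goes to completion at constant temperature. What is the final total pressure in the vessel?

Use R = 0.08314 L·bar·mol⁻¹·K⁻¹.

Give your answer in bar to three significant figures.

24.4 bar

At constant T and V, P ∝ n(gas): 1 mol gas → 2 mol gas.
P_final = (2/1) × 12.2 = 24.40 bar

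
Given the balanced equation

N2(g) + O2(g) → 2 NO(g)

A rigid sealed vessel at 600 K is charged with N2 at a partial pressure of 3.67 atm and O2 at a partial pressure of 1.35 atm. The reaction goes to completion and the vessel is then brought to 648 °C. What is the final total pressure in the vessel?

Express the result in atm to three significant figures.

7.71 atm

At constant V, partial pressures at 600 K are proportional to moles, so apply stoichiometry directly to pressures.
P(O2) required for 3.67 atm of N2 = (1/1) × 3.67 = 3.670 atm; available 1.35 atm, so O2 is limiting.
P(N2) remaining = 3.67 − (1/1) × 1.35 = 2.320 atm
P(gaseous products) = (2)/1 × 1.35 = 2.700 atm
P_total at 600 K = 2.320 + 2.700 = 5.020 atm
Scaling to 648 °C: P = 5.020 × 921.15/600 = 7.707 atm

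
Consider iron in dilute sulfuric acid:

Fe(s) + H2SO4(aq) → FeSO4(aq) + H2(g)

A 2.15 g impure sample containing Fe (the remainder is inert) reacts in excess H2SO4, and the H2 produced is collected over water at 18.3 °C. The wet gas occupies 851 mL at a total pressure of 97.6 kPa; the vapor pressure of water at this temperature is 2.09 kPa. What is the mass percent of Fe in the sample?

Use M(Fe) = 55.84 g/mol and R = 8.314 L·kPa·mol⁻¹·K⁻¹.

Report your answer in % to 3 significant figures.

P(H2) = 97.6 − 2.09 = 95.51 kPa
n(H2) = PV/RT = (95.51 × 0.8510) / (8.314 × 291.45) = 0.03354 mol
n(Fe) = (1/1) × 0.03354 = 0.03354 mol
m(Fe) = 0.03354 × 55.84 = 1.873 g
%Fe = 1.873 / 2.15 × 100 = 87.12%

87.1 %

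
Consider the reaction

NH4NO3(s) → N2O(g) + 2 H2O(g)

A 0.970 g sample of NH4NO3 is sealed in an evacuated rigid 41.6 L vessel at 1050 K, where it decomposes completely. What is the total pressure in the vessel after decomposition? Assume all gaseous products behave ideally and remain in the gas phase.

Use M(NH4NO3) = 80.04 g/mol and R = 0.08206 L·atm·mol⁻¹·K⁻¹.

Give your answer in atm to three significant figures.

0.0753 atm

n(NH4NO3) = 0.970 / 80.04 = 0.01212 mol
n(gas produced) = (3/1) × 0.01212 = 0.03636 mol
P = nRT/V = 0.03636 × 0.08206 × 1050 / 41.6 = 0.07531 atm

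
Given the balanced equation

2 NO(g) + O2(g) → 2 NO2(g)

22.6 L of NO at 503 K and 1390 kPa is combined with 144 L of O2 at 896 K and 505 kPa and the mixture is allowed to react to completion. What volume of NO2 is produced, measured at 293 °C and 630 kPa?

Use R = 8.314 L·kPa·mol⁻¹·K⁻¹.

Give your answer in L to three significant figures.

56.1 L

n(NO) = PV/RT = (1390 × 22.6) / (8.314 × 503) = 7.512 mol
n(O2) = PV/RT = (505 × 144) / (8.314 × 896) = 9.762 mol
For 7.512 mol NO, stoichiometry requires (1/2) × 7.512 = 3.756 mol O2; 9.762 mol is available, so NO is limiting.
n(NO2) = (2/2) × 7.512 = 7.512 mol
V(NO2) = nRT/P = 7.512 × 8.314 × 566.15 / 630 = 56.13 L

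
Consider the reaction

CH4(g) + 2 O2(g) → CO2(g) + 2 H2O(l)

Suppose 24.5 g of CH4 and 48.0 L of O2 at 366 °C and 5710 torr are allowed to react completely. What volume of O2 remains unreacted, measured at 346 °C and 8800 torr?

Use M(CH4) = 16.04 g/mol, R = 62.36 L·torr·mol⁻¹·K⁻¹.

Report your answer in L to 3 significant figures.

n(CH4) = 24.5 / 16.04 = 1.527 mol
n(O2) = PV/RT = (5710 × 48.0) / (62.36 × 639.15) = 6.877 mol
For 1.527 mol CH4, stoichiometry requires (2/1) × 1.527 = 3.054 mol O2; 6.877 mol is available, so CH4 is limiting.
n(O2) consumed = (2/1) × 1.527 = 3.054 mol; remaining = 6.877 − 3.054 = 3.823 mol
V(O2) = nRT/P = 3.823 × 62.36 × 619.15 / 8800 = 16.77 L

16.8 L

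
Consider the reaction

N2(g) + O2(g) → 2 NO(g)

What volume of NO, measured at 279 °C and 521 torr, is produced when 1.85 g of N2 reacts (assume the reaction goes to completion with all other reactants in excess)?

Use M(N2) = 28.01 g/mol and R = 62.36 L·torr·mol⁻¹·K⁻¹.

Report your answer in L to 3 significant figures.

8.73 L

n(N2) = 1.850 / 28.01 = 0.06605 mol
n(NO) = (2/1) × 0.06605 = 0.1321 mol
V = nRT/P = 0.1321 × 62.36 × 552.15 / 521 = 8.730 L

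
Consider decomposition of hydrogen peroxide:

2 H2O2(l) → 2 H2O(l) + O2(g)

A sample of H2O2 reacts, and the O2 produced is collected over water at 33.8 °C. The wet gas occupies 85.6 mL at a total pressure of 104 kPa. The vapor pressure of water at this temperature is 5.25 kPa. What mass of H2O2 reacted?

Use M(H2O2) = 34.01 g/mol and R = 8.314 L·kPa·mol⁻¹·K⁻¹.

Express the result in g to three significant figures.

0.225 g

P(O2) = 104 − 5.25 = 98.75 kPa
n(O2) = PV/RT = (98.75 × 0.08560) / (8.314 × 306.95) = 0.003312 mol
n(H2O2) = (2/1) × 0.003312 = 0.006624 mol
m(H2O2) = 0.006624 × 34.01 = 0.2253 g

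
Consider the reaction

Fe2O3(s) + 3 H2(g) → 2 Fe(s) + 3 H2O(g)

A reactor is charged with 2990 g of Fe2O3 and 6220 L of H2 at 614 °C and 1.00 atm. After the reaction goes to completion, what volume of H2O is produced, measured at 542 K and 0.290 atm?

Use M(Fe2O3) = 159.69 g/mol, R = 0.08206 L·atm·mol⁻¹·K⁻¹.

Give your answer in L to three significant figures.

8610 L

n(Fe2O3) = 2990 / 159.69 = 18.72 mol
n(H2) = PV/RT = (1.00 × 6220) / (0.08206 × 887.15) = 85.44 mol
For 18.72 mol Fe2O3, stoichiometry requires (3/1) × 18.72 = 56.16 mol H2; 85.44 mol is available, so Fe2O3 is limiting.
n(H2O) = (3/1) × 18.72 = 56.16 mol
V(H2O) = nRT/P = 56.16 × 0.08206 × 542 / 0.290 = 8613 L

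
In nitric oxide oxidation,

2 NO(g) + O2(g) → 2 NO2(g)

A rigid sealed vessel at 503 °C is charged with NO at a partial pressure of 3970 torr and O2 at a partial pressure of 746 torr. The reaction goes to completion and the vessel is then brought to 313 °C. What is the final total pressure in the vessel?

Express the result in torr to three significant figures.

3000 torr

With V and T fixed, P_i ∝ n_i, so the mole ratios apply directly to partial pressures at 503 °C.
P(O2) required for 3970 torr of NO = (1/2) × 3970 = 1985 torr; available 746 torr, so O2 is limiting.
P(NO) remaining = 3970 − (2/1) × 746 = 2478 torr
P(gaseous products) = (2)/1 × 746 = 1492 torr
P_total at 503 °C = 2478 + 1492 = 3970 torr
Scaling to 313 °C: P = 3970 × 586.15/776.15 = 2998 torr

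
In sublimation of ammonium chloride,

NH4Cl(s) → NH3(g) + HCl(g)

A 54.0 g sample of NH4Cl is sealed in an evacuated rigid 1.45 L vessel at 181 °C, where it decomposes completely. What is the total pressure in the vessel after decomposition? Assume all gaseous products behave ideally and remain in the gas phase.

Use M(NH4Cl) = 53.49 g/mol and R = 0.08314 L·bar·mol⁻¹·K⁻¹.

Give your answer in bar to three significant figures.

52.6 bar

n(NH4Cl) = 54.0 / 53.49 = 1.010 mol
n(gas produced) = (2/1) × 1.010 = 2.020 mol
P = nRT/V = 2.020 × 0.08314 × 454.15 / 1.45 = 52.60 bar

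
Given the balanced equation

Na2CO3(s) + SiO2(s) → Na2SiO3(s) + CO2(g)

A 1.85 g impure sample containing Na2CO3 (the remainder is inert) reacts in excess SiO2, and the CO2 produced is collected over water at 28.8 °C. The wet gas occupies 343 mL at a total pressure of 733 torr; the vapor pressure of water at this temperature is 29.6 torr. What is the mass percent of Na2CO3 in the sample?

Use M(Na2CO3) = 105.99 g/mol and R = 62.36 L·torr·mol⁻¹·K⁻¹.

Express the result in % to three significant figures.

P(CO2) = 733 − 29.6 = 703.4 torr
n(CO2) = PV/RT = (703.4 × 0.3430) / (62.36 × 301.95) = 0.01281 mol
n(Na2CO3) = (1/1) × 0.01281 = 0.01281 mol
m(Na2CO3) = 0.01281 × 105.99 = 1.358 g
%Na2CO3 = 1.358 / 1.85 × 100 = 73.41%

73.4 %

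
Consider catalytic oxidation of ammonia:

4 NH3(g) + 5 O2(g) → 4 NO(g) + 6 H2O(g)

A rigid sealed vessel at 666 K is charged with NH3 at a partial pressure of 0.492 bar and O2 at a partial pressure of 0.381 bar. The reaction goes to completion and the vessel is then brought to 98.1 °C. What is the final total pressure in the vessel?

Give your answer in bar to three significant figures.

0.529 bar

At constant V, partial pressures at 666 K are proportional to moles, so apply stoichiometry directly to pressures.
P(O2) required for 0.492 bar of NH3 = (5/4) × 0.492 = 0.6150 bar; available 0.381 bar, so O2 is limiting.
P(NH3) remaining = 0.492 − (4/5) × 0.381 = 0.1872 bar
P(gaseous products) = (4+6)/5 × 0.381 = 0.7620 bar
P_total at 666 K = 0.1872 + 0.7620 = 0.9492 bar
Scaling to 98.1 °C: P = 0.9492 × 371.25/666 = 0.5291 bar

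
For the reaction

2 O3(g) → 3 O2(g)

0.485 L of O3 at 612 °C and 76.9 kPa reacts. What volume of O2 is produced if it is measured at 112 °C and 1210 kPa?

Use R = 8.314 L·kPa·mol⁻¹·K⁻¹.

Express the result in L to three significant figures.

n(O3) = PV/RT = (76.9 × 0.485) / (8.314 × 885.15) = 0.005068 mol
n(O2) = (3/2) × 0.005068 = 0.007602 mol
V = nRT/P = 0.007602 × 8.314 × 385.15 / 1210 = 0.02012 L

0.0201 L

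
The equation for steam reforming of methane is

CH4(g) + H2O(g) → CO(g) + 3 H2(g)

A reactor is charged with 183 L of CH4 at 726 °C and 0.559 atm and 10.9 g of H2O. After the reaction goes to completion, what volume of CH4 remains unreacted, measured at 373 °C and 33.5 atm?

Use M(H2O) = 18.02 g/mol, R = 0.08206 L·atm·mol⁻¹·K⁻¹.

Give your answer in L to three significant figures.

n(CH4) = PV/RT = (0.559 × 183) / (0.08206 × 999.15) = 1.248 mol
n(H2O) = 10.9 / 18.02 = 0.6049 mol
For 1.248 mol CH4, stoichiometry requires (1/1) × 1.248 = 1.248 mol H2O; 0.6049 mol is available, so H2O is limiting.
n(CH4) consumed = (1/1) × 0.6049 = 0.6049 mol; remaining = 1.248 − 0.6049 = 0.6431 mol
V(CH4) = nRT/P = 0.6431 × 0.08206 × 646.15 / 33.5 = 1.018 L

1.02 L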